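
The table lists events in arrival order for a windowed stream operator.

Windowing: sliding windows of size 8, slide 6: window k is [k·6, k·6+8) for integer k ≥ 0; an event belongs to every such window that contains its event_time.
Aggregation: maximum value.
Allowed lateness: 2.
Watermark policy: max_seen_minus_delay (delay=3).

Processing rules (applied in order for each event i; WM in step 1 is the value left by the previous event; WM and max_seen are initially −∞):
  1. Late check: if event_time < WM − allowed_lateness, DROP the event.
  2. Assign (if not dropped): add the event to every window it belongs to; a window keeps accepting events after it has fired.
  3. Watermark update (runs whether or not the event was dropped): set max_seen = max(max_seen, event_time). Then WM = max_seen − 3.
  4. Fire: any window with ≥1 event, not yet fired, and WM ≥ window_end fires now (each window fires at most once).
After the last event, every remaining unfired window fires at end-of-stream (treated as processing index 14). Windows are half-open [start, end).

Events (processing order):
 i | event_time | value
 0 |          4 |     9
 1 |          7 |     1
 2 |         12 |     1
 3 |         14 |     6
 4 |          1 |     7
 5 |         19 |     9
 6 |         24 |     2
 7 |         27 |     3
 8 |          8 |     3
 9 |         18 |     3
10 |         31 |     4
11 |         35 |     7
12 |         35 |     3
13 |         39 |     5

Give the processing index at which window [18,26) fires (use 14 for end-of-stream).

i=0 t=4 v=9: → [0,8); WM=1
i=1 t=7 v=1: → [6,14),[0,8); WM=4
i=2 t=12 v=1: → [12,20),[6,14); WM=9; [0,8) fires=9
i=3 t=14 v=6: → [12,20); WM=11
i=4 t=1 v=7: DROP (t<11-2); WM=11
i=5 t=19 v=9: → [18,26),[12,20); WM=16; [6,14) fires=1
i=6 t=24 v=2: → [24,32),[18,26); WM=21; [12,20) fires=9
i=7 t=27 v=3: → [24,32); WM=24
i=8 t=8 v=3: DROP (t<24-2); WM=24
i=9 t=18 v=3: DROP (t<24-2); WM=24
i=10 t=31 v=4: → [30,38),[24,32); WM=28; [18,26) fires=9
i=11 t=35 v=7: → [30,38); WM=32; [24,32) fires=4
i=12 t=35 v=3: → [30,38); WM=32
i=13 t=39 v=5: → [36,44); WM=36

10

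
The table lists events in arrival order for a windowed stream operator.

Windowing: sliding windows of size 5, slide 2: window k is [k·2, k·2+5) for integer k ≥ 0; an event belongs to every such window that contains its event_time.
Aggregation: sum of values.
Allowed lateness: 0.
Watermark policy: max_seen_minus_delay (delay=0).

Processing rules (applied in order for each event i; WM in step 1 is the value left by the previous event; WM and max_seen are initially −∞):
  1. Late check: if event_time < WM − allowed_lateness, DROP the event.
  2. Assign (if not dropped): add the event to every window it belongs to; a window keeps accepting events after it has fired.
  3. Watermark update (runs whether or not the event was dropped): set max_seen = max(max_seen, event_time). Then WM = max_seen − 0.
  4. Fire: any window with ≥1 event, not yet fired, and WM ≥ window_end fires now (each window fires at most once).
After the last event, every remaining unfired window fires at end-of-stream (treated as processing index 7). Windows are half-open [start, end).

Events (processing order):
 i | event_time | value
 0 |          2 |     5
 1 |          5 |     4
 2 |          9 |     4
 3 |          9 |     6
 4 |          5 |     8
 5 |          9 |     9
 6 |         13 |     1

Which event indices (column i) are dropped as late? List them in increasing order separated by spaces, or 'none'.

i=0 t=2 v=5: → [2,7),[0,5); WM=2
i=1 t=5 v=4: → [4,9),[2,7); WM=5; [0,5) fires=5
i=2 t=9 v=4: → [8,13),[6,11); WM=9; [2,7) fires=9 [4,9) fires=4
i=3 t=9 v=6: → [8,13),[6,11); WM=9
i=4 t=5 v=8: DROP (t<9-0); WM=9
i=5 t=9 v=9: → [8,13),[6,11); WM=9
i=6 t=13 v=1: → [12,17),[10,15); WM=13; [6,11) fires=19 [8,13) fires=19

4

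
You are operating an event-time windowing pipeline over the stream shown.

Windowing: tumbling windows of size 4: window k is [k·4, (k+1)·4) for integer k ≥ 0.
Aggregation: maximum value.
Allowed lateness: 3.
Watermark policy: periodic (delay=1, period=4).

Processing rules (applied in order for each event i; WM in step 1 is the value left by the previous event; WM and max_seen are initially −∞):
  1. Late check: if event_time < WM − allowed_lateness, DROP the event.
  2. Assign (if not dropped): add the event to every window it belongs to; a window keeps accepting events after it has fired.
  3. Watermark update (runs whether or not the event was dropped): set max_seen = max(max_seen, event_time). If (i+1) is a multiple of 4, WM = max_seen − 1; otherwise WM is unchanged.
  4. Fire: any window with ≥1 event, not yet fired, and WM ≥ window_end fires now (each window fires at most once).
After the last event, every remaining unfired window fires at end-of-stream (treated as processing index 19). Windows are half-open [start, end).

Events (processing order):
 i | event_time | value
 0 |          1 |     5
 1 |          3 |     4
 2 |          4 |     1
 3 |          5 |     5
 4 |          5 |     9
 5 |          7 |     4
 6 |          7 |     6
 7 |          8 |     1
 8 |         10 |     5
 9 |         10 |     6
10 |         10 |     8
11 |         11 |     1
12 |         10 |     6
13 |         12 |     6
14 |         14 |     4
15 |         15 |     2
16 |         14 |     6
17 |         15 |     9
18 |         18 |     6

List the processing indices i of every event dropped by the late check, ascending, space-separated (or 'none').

none

i=0 t=1 v=5: → [0,4); WM=−∞
i=1 t=3 v=4: → [0,4); WM=−∞
i=2 t=4 v=1: → [4,8); WM=−∞
i=3 t=5 v=5: → [4,8); WM=4; [0,4) fires=5
i=4 t=5 v=9: → [4,8); WM=4
i=5 t=7 v=4: → [4,8); WM=4
i=6 t=7 v=6: → [4,8); WM=4
i=7 t=8 v=1: → [8,12); WM=7
i=8 t=10 v=5: → [8,12); WM=7
i=9 t=10 v=6: → [8,12); WM=7
i=10 t=10 v=8: → [8,12); WM=7
i=11 t=11 v=1: → [8,12); WM=10; [4,8) fires=9
i=12 t=10 v=6: → [8,12); WM=10
i=13 t=12 v=6: → [12,16); WM=10
i=14 t=14 v=4: → [12,16); WM=10
i=15 t=15 v=2: → [12,16); WM=14; [8,12) fires=8
i=16 t=14 v=6: → [12,16); WM=14
i=17 t=15 v=9: → [12,16); WM=14
i=18 t=18 v=6: → [16,20); WM=14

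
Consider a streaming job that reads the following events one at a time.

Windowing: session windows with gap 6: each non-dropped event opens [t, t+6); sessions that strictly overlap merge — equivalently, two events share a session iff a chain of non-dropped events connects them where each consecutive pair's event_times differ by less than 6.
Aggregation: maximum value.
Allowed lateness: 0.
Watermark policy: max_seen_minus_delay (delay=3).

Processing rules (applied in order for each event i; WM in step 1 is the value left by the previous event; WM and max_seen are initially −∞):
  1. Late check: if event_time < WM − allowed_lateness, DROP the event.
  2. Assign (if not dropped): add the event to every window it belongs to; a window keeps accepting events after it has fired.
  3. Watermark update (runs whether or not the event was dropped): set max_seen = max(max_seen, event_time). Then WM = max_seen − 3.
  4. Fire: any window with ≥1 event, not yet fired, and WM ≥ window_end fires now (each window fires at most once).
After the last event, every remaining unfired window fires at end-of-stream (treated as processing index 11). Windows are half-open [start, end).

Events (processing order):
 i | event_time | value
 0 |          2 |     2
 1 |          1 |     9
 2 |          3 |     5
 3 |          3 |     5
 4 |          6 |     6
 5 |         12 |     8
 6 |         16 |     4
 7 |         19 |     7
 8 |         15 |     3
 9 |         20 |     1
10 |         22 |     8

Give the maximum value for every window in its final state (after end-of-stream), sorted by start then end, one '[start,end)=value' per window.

[1,12)=9 [12,28)=8

i=0 t=2 v=2: → [2,8); WM=-1
i=1 t=1 v=9: → [1,8); WM=-1
i=2 t=3 v=5: → [1,9); WM=0
i=3 t=3 v=5: → [1,9); WM=0
i=4 t=6 v=6: → [1,12); WM=3
i=5 t=12 v=8: → [12,18); WM=9
i=6 t=16 v=4: → [12,22); WM=13
i=7 t=19 v=7: → [12,25); WM=16
i=8 t=15 v=3: DROP (t<16-0); WM=16
i=9 t=20 v=1: → [12,26); WM=17
i=10 t=22 v=8: → [12,28); WM=19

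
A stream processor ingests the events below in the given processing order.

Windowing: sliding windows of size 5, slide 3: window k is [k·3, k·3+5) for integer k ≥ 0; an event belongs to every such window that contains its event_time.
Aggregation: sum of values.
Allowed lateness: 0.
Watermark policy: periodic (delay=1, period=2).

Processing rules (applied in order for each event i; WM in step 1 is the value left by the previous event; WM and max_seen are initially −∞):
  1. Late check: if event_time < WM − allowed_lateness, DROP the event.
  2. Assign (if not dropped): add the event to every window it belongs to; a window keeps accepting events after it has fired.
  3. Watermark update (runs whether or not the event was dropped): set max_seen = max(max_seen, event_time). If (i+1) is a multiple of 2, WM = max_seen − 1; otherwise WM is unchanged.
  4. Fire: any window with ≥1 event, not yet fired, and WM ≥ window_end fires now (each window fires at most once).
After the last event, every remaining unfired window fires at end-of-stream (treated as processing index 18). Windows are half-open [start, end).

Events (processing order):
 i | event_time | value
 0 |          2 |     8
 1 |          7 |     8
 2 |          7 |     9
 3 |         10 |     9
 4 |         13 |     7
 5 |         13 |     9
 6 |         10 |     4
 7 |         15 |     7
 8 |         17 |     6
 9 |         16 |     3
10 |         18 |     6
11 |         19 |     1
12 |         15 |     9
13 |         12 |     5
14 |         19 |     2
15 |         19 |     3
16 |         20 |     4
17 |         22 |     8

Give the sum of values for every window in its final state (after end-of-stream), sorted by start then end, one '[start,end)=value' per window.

[0,5)=8 [3,8)=17 [6,11)=26 [9,14)=25 [12,17)=26 [15,20)=28 [18,23)=24 [21,26)=8

i=0 t=2 v=8: → [0,5); WM=−∞
i=1 t=7 v=8: → [6,11),[3,8); WM=6; [0,5) fires=8
i=2 t=7 v=9: → [6,11),[3,8); WM=6
i=3 t=10 v=9: → [9,14),[6,11); WM=9; [3,8) fires=17
i=4 t=13 v=7: → [12,17),[9,14); WM=9
i=5 t=13 v=9: → [12,17),[9,14); WM=12; [6,11) fires=26
i=6 t=10 v=4: DROP (t<12-0); WM=12
i=7 t=15 v=7: → [15,20),[12,17); WM=14; [9,14) fires=25
i=8 t=17 v=6: → [15,20); WM=14
i=9 t=16 v=3: → [15,20),[12,17); WM=16
i=10 t=18 v=6: → [18,23),[15,20); WM=16
i=11 t=19 v=1: → [18,23),[15,20); WM=18; [12,17) fires=26
i=12 t=15 v=9: DROP (t<18-0); WM=18
i=13 t=12 v=5: DROP (t<18-0); WM=18
i=14 t=19 v=2: → [18,23),[15,20); WM=18
i=15 t=19 v=3: → [18,23),[15,20); WM=18
i=16 t=20 v=4: → [18,23); WM=18
i=17 t=22 v=8: → [21,26),[18,23); WM=21; [15,20) fires=28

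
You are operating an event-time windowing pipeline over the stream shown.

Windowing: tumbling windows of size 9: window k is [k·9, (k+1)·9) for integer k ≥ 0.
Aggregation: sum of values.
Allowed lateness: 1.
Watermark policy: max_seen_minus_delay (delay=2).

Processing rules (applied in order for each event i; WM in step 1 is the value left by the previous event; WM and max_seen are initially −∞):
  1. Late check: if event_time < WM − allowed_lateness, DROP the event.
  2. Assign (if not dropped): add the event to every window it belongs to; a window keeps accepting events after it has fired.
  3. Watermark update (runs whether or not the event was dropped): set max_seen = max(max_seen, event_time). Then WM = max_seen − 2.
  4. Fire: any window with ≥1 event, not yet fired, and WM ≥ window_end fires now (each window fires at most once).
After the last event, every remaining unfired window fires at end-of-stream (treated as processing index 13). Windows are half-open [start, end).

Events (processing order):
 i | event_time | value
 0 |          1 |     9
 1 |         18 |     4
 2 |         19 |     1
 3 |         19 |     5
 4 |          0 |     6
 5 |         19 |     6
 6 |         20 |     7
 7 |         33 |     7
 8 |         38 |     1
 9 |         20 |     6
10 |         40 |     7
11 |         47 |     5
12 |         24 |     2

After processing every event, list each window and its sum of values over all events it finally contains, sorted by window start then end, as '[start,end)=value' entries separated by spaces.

i=0 t=1 v=9: → [0,9); WM=-1
i=1 t=18 v=4: → [18,27); WM=16; [0,9) fires=9
i=2 t=19 v=1: → [18,27); WM=17
i=3 t=19 v=5: → [18,27); WM=17
i=4 t=0 v=6: DROP (t<17-1); WM=17
i=5 t=19 v=6: → [18,27); WM=17
i=6 t=20 v=7: → [18,27); WM=18
i=7 t=33 v=7: → [27,36); WM=31; [18,27) fires=23
i=8 t=38 v=1: → [36,45); WM=36; [27,36) fires=7
i=9 t=20 v=6: DROP (t<36-1); WM=36
i=10 t=40 v=7: → [36,45); WM=38
i=11 t=47 v=5: → [45,54); WM=45; [36,45) fires=8
i=12 t=24 v=2: DROP (t<45-1); WM=45

[0,9)=9 [18,27)=23 [27,36)=7 [36,45)=8 [45,54)=5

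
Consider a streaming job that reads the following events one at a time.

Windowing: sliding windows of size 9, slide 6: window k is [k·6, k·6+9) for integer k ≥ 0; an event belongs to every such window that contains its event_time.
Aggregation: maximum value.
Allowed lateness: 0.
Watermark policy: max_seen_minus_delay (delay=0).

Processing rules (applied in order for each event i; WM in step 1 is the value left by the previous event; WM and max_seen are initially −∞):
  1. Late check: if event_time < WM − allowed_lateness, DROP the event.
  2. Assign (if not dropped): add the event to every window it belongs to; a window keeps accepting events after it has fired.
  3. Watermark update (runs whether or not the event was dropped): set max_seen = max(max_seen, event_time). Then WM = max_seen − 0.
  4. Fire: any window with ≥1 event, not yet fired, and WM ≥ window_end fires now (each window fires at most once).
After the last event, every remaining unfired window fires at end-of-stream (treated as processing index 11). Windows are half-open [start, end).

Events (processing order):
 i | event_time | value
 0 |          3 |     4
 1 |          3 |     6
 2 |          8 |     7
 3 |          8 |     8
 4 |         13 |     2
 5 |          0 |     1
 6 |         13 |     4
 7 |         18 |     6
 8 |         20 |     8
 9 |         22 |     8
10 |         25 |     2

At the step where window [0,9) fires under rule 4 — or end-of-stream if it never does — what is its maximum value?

i=0 t=3 v=4: → [0,9); WM=3
i=1 t=3 v=6: → [0,9); WM=3
i=2 t=8 v=7: → [6,15),[0,9); WM=8
i=3 t=8 v=8: → [6,15),[0,9); WM=8
i=4 t=13 v=2: → [12,21),[6,15); WM=13; [0,9) fires=8
i=5 t=0 v=1: DROP (t<13-0); WM=13
i=6 t=13 v=4: → [12,21),[6,15); WM=13
i=7 t=18 v=6: → [18,27),[12,21); WM=18; [6,15) fires=8
i=8 t=20 v=8: → [18,27),[12,21); WM=20
i=9 t=22 v=8: → [18,27); WM=22; [12,21) fires=8
i=10 t=25 v=2: → [24,33),[18,27); WM=25

8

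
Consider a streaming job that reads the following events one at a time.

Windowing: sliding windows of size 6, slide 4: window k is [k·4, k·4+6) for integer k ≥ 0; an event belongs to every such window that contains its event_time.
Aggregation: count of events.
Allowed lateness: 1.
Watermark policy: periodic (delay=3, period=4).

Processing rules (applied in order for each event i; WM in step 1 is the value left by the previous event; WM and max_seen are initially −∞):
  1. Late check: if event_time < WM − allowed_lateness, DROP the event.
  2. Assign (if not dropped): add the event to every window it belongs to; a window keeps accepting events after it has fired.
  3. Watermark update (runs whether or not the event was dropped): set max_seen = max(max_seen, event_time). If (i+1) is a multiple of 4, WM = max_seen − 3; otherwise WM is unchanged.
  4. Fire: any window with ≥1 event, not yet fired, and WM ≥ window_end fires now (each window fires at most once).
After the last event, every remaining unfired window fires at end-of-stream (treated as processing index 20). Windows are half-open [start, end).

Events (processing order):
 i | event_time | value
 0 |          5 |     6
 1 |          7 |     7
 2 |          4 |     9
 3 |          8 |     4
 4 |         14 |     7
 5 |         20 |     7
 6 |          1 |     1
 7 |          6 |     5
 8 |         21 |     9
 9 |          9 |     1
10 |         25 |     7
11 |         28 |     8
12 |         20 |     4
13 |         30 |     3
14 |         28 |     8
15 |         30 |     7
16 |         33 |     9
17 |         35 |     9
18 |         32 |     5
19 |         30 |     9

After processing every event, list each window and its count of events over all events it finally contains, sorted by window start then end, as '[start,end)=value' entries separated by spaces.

[0,6)=2 [4,10)=5 [8,14)=1 [12,18)=1 [16,22)=2 [20,26)=3 [24,30)=3 [28,34)=7 [32,38)=3

i=0 t=5 v=6: → [4,10),[0,6); WM=−∞
i=1 t=7 v=7: → [4,10); WM=−∞
i=2 t=4 v=9: → [4,10),[0,6); WM=−∞
i=3 t=8 v=4: → [8,14),[4,10); WM=5
i=4 t=14 v=7: → [12,18); WM=5
i=5 t=20 v=7: → [20,26),[16,22); WM=5
i=6 t=1 v=1: DROP (t<5-1); WM=5
i=7 t=6 v=5: → [4,10); WM=17; [0,6) fires=2 [4,10) fires=5 [8,14) fires=1
i=8 t=21 v=9: → [20,26),[16,22); WM=17
i=9 t=9 v=1: DROP (t<17-1); WM=17
i=10 t=25 v=7: → [24,30),[20,26); WM=17
i=11 t=28 v=8: → [28,34),[24,30); WM=25; [12,18) fires=1 [16,22) fires=2
i=12 t=20 v=4: DROP (t<25-1); WM=25
i=13 t=30 v=3: → [28,34); WM=25
i=14 t=28 v=8: → [28,34),[24,30); WM=25
i=15 t=30 v=7: → [28,34); WM=27; [20,26) fires=3
i=16 t=33 v=9: → [32,38),[28,34); WM=27
i=17 t=35 v=9: → [32,38); WM=27
i=18 t=32 v=5: → [32,38),[28,34); WM=27
i=19 t=30 v=9: → [28,34); WM=32; [24,30) fires=3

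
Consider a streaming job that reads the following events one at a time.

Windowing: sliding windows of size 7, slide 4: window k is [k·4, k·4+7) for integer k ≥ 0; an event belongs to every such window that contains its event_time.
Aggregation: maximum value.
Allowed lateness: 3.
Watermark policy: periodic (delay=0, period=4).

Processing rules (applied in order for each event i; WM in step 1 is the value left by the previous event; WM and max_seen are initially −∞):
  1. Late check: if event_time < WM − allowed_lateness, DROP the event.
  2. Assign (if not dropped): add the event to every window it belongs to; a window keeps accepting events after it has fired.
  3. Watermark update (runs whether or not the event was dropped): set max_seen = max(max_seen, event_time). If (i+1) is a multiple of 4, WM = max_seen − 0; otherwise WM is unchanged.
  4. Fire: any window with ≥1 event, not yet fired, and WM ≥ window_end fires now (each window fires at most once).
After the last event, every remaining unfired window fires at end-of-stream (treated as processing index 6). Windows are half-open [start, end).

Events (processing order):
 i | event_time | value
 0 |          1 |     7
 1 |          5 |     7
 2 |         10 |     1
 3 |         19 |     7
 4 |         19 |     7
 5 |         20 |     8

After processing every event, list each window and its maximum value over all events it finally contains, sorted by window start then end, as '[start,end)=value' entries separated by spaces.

i=0 t=1 v=7: → [0,7); WM=−∞
i=1 t=5 v=7: → [4,11),[0,7); WM=−∞
i=2 t=10 v=1: → [8,15),[4,11); WM=−∞
i=3 t=19 v=7: → [16,23); WM=19; [0,7) fires=7 [4,11) fires=7 [8,15) fires=1
i=4 t=19 v=7: → [16,23); WM=19
i=5 t=20 v=8: → [20,27),[16,23); WM=19

[0,7)=7 [4,11)=7 [8,15)=1 [16,23)=8 [20,27)=8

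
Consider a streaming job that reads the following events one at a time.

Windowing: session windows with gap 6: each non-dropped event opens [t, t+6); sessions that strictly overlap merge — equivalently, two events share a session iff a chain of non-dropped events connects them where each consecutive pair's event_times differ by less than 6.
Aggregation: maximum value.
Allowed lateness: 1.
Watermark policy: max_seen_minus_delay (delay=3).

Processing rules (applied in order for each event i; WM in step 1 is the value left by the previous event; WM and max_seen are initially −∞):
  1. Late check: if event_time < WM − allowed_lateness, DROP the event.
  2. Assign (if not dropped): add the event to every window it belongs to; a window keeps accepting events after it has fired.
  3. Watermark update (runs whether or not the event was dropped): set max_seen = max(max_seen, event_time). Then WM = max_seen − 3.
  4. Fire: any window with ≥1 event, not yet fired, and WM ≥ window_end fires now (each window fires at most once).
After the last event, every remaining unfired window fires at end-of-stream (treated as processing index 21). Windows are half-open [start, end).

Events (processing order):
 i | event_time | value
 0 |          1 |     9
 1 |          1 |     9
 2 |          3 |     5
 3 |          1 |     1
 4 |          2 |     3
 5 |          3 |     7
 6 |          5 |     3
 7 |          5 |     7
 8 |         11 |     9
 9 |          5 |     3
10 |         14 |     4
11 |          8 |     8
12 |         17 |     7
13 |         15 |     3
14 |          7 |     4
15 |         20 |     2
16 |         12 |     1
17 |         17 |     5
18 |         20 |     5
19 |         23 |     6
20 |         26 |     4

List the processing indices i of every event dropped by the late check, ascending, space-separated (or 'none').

i=0 t=1 v=9: → [1,7); WM=-2
i=1 t=1 v=9: → [1,7); WM=-2
i=2 t=3 v=5: → [1,9); WM=0
i=3 t=1 v=1: → [1,9); WM=0
i=4 t=2 v=3: → [1,9); WM=0
i=5 t=3 v=7: → [1,9); WM=0
i=6 t=5 v=3: → [1,11); WM=2
i=7 t=5 v=7: → [1,11); WM=2
i=8 t=11 v=9: → [11,17); WM=8
i=9 t=5 v=3: DROP (t<8-1); WM=8
i=10 t=14 v=4: → [11,20); WM=11
i=11 t=8 v=8: DROP (t<11-1); WM=11
i=12 t=17 v=7: → [11,23); WM=14
i=13 t=15 v=3: → [11,23); WM=14
i=14 t=7 v=4: DROP (t<14-1); WM=14
i=15 t=20 v=2: → [11,26); WM=17
i=16 t=12 v=1: DROP (t<17-1); WM=17
i=17 t=17 v=5: → [11,26); WM=17
i=18 t=20 v=5: → [11,26); WM=17
i=19 t=23 v=6: → [11,29); WM=20
i=20 t=26 v=4: → [11,32); WM=23

9 11 14 16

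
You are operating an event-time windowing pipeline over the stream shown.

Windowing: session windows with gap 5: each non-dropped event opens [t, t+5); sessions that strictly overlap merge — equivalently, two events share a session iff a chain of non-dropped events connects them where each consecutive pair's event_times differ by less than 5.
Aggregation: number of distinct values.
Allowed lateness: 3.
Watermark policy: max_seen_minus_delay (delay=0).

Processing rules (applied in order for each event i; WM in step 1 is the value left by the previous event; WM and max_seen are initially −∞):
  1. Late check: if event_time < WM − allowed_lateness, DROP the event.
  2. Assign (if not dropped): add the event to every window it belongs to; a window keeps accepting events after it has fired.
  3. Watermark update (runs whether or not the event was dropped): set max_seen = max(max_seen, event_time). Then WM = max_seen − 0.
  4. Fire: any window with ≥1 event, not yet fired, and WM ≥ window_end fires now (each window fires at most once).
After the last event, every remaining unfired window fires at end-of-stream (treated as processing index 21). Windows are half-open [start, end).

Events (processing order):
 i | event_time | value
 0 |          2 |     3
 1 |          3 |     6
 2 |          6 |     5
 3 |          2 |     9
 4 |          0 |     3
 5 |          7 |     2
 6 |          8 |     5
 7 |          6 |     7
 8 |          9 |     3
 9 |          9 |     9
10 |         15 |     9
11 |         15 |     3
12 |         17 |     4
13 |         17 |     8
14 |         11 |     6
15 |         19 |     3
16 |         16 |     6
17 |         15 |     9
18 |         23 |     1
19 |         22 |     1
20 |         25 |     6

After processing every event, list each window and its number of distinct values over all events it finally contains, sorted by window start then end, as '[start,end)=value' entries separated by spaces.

[2,14)=6 [15,30)=6

i=0 t=2 v=3: → [2,7); WM=2
i=1 t=3 v=6: → [2,8); WM=3
i=2 t=6 v=5: → [2,11); WM=6
i=3 t=2 v=9: DROP (t<6-3); WM=6
i=4 t=0 v=3: DROP (t<6-3); WM=6
i=5 t=7 v=2: → [2,12); WM=7
i=6 t=8 v=5: → [2,13); WM=8
i=7 t=6 v=7: → [2,13); WM=8
i=8 t=9 v=3: → [2,14); WM=9
i=9 t=9 v=9: → [2,14); WM=9
i=10 t=15 v=9: → [15,20); WM=15
i=11 t=15 v=3: → [15,20); WM=15
i=12 t=17 v=4: → [15,22); WM=17
i=13 t=17 v=8: → [15,22); WM=17
i=14 t=11 v=6: DROP (t<17-3); WM=17
i=15 t=19 v=3: → [15,24); WM=19
i=16 t=16 v=6: → [15,24); WM=19
i=17 t=15 v=9: DROP (t<19-3); WM=19
i=18 t=23 v=1: → [15,28); WM=23
i=19 t=22 v=1: → [15,28); WM=23
i=20 t=25 v=6: → [15,30); WM=25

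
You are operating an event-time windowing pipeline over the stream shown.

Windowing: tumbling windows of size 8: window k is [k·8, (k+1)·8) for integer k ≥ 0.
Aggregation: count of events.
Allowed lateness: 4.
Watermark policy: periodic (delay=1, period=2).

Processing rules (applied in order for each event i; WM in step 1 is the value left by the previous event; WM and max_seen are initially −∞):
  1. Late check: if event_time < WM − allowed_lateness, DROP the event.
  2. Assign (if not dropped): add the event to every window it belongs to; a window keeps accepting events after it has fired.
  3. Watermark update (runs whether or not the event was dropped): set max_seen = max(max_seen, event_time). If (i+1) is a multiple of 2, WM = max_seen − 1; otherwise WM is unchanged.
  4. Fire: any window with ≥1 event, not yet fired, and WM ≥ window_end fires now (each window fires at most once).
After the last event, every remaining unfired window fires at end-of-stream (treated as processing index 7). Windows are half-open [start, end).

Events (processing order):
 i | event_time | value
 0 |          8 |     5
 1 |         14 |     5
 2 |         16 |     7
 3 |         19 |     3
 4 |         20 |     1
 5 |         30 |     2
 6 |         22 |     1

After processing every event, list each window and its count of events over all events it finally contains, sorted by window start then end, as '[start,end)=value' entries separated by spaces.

i=0 t=8 v=5: → [8,16); WM=−∞
i=1 t=14 v=5: → [8,16); WM=13
i=2 t=16 v=7: → [16,24); WM=13
i=3 t=19 v=3: → [16,24); WM=18; [8,16) fires=2
i=4 t=20 v=1: → [16,24); WM=18
i=5 t=30 v=2: → [24,32); WM=29; [16,24) fires=3
i=6 t=22 v=1: DROP (t<29-4); WM=29

[8,16)=2 [16,24)=3 [24,32)=1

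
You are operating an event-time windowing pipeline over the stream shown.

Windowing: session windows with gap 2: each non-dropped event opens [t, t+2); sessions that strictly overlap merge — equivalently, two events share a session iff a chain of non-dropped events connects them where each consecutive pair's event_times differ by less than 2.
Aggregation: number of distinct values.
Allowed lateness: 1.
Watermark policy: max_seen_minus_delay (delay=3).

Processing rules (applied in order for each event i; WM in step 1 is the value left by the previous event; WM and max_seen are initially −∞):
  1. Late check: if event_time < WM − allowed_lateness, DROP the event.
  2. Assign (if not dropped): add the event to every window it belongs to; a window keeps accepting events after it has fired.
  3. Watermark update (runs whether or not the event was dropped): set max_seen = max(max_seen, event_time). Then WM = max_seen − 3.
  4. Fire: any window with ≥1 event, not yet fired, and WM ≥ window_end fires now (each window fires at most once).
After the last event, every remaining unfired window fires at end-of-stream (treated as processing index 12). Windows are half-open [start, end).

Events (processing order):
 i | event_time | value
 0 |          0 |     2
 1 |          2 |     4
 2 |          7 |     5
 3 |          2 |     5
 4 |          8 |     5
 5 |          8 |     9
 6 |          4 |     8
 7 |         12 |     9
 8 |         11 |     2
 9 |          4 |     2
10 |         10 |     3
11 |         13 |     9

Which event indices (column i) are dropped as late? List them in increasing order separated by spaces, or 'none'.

i=0 t=0 v=2: → [0,2); WM=-3
i=1 t=2 v=4: → [2,4); WM=-1
i=2 t=7 v=5: → [7,9); WM=4
i=3 t=2 v=5: DROP (t<4-1); WM=4
i=4 t=8 v=5: → [7,10); WM=5
i=5 t=8 v=9: → [7,10); WM=5
i=6 t=4 v=8: → [4,6); WM=5
i=7 t=12 v=9: → [12,14); WM=9
i=8 t=11 v=2: → [11,14); WM=9
i=9 t=4 v=2: DROP (t<9-1); WM=9
i=10 t=10 v=3: → [10,14); WM=9
i=11 t=13 v=9: → [10,15); WM=10

3 9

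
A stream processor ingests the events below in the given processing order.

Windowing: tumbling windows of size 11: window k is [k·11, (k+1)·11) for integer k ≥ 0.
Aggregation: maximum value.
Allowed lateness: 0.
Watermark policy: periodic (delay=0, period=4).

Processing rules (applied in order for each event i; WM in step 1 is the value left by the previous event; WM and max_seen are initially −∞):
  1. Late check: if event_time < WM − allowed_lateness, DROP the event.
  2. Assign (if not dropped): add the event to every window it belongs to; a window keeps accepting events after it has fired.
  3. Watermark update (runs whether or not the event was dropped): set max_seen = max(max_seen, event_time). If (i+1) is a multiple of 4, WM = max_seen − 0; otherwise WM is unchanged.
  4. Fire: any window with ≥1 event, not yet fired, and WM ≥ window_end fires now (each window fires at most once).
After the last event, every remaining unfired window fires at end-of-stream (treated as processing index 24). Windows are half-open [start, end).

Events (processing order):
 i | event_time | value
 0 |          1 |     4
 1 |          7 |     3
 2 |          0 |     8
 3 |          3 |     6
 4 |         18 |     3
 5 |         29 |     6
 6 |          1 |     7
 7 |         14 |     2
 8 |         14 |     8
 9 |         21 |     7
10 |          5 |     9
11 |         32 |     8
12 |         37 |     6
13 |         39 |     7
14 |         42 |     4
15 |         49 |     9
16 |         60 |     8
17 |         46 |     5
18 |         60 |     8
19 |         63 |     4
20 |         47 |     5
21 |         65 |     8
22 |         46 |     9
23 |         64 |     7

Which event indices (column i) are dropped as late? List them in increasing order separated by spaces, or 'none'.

i=0 t=1 v=4: → [0,11); WM=−∞
i=1 t=7 v=3: → [0,11); WM=−∞
i=2 t=0 v=8: → [0,11); WM=−∞
i=3 t=3 v=6: → [0,11); WM=7
i=4 t=18 v=3: → [11,22); WM=7
i=5 t=29 v=6: → [22,33); WM=7
i=6 t=1 v=7: DROP (t<7-0); WM=7
i=7 t=14 v=2: → [11,22); WM=29; [0,11) fires=8 [11,22) fires=3
i=8 t=14 v=8: DROP (t<29-0); WM=29
i=9 t=21 v=7: DROP (t<29-0); WM=29
i=10 t=5 v=9: DROP (t<29-0); WM=29
i=11 t=32 v=8: → [22,33); WM=32
i=12 t=37 v=6: → [33,44); WM=32
i=13 t=39 v=7: → [33,44); WM=32
i=14 t=42 v=4: → [33,44); WM=32
i=15 t=49 v=9: → [44,55); WM=49; [22,33) fires=8 [33,44) fires=7
i=16 t=60 v=8: → [55,66); WM=49
i=17 t=46 v=5: DROP (t<49-0); WM=49
i=18 t=60 v=8: → [55,66); WM=49
i=19 t=63 v=4: → [55,66); WM=63; [44,55) fires=9
i=20 t=47 v=5: DROP (t<63-0); WM=63
i=21 t=65 v=8: → [55,66); WM=63
i=22 t=46 v=9: DROP (t<63-0); WM=63
i=23 t=64 v=7: → [55,66); WM=65

6 8 9 10 17 20 22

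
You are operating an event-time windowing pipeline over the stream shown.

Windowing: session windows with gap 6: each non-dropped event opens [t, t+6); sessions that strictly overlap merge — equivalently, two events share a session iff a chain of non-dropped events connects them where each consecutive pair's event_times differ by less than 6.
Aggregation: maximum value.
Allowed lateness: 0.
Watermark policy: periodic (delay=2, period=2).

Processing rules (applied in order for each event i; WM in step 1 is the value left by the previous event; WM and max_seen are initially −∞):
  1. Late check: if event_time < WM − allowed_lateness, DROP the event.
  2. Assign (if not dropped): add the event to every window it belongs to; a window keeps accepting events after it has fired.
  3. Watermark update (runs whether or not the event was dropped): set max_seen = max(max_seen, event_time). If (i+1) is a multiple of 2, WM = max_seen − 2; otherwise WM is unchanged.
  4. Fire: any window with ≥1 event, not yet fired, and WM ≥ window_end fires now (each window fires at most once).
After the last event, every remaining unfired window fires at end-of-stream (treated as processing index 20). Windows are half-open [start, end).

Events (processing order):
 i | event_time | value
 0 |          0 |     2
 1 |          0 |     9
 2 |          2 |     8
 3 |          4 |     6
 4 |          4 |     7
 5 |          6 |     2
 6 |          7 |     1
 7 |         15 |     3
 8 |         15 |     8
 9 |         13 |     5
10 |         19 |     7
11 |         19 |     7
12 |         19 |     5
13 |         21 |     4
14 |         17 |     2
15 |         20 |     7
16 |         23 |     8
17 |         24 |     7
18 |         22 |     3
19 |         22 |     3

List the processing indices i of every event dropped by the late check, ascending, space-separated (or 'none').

i=0 t=0 v=2: → [0,6); WM=−∞
i=1 t=0 v=9: → [0,6); WM=-2
i=2 t=2 v=8: → [0,8); WM=-2
i=3 t=4 v=6: → [0,10); WM=2
i=4 t=4 v=7: → [0,10); WM=2
i=5 t=6 v=2: → [0,12); WM=4
i=6 t=7 v=1: → [0,13); WM=4
i=7 t=15 v=3: → [15,21); WM=13
i=8 t=15 v=8: → [15,21); WM=13
i=9 t=13 v=5: → [13,21); WM=13
i=10 t=19 v=7: → [13,25); WM=13
i=11 t=19 v=7: → [13,25); WM=17
i=12 t=19 v=5: → [13,25); WM=17
i=13 t=21 v=4: → [13,27); WM=19
i=14 t=17 v=2: DROP (t<19-0); WM=19
i=15 t=20 v=7: → [13,27); WM=19
i=16 t=23 v=8: → [13,29); WM=19
i=17 t=24 v=7: → [13,30); WM=22
i=18 t=22 v=3: → [13,30); WM=22
i=19 t=22 v=3: → [13,30); WM=22

14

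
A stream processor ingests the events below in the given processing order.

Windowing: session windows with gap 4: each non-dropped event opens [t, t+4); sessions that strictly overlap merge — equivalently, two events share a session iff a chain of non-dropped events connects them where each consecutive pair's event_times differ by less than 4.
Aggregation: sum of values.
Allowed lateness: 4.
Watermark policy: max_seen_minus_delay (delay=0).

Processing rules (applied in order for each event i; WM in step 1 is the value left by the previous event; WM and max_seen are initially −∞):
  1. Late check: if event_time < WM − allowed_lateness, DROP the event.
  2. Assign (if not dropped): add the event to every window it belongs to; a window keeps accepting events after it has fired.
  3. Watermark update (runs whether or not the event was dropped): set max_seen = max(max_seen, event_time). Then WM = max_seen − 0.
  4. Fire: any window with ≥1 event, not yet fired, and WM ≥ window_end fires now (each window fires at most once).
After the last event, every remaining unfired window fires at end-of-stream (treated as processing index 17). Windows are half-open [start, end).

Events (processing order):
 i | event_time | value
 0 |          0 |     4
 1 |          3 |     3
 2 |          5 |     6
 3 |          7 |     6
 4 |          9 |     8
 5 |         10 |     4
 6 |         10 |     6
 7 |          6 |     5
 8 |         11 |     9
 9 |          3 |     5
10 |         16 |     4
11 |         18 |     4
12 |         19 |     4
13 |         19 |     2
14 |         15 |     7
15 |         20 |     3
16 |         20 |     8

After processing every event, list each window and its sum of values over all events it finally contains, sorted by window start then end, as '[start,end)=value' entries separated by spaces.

i=0 t=0 v=4: → [0,4); WM=0
i=1 t=3 v=3: → [0,7); WM=3
i=2 t=5 v=6: → [0,9); WM=5
i=3 t=7 v=6: → [0,11); WM=7
i=4 t=9 v=8: → [0,13); WM=9
i=5 t=10 v=4: → [0,14); WM=10
i=6 t=10 v=6: → [0,14); WM=10
i=7 t=6 v=5: → [0,14); WM=10
i=8 t=11 v=9: → [0,15); WM=11
i=9 t=3 v=5: DROP (t<11-4); WM=11
i=10 t=16 v=4: → [16,20); WM=16
i=11 t=18 v=4: → [16,22); WM=18
i=12 t=19 v=4: → [16,23); WM=19
i=13 t=19 v=2: → [16,23); WM=19
i=14 t=15 v=7: → [15,23); WM=19
i=15 t=20 v=3: → [15,24); WM=20
i=16 t=20 v=8: → [15,24); WM=20

[0,15)=51 [15,24)=32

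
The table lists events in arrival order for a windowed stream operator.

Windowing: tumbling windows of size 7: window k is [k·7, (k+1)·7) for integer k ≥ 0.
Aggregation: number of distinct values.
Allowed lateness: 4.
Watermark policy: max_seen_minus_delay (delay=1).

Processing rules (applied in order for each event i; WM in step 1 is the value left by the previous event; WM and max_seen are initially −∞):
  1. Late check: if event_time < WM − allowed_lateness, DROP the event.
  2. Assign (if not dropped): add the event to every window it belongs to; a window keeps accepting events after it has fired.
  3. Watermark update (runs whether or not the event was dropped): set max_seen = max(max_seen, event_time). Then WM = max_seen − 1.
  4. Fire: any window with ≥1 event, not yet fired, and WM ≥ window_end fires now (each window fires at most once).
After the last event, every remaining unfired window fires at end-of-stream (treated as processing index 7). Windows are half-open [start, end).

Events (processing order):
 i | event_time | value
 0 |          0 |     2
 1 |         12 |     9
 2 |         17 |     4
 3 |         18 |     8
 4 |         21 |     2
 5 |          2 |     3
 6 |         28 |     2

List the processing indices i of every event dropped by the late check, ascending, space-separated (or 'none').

i=0 t=0 v=2: → [0,7); WM=-1
i=1 t=12 v=9: → [7,14); WM=11; [0,7) fires=1
i=2 t=17 v=4: → [14,21); WM=16; [7,14) fires=1
i=3 t=18 v=8: → [14,21); WM=17
i=4 t=21 v=2: → [21,28); WM=20
i=5 t=2 v=3: DROP (t<20-4); WM=20
i=6 t=28 v=2: → [28,35); WM=27; [14,21) fires=2

5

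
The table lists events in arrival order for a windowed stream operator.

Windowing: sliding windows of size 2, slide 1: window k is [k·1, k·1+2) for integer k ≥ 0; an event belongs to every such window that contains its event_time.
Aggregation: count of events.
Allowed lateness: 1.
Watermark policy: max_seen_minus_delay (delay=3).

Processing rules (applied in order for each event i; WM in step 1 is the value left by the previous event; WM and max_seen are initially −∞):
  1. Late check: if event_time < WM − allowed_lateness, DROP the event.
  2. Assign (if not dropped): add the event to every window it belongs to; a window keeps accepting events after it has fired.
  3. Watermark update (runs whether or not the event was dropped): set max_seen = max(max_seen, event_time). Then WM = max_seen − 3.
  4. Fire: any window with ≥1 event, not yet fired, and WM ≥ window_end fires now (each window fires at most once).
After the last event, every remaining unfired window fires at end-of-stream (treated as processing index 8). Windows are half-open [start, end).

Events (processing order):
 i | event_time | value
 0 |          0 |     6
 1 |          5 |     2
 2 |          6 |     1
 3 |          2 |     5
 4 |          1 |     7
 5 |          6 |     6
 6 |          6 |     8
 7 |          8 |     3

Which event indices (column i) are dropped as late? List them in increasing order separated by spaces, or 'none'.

i=0 t=0 v=6: → [0,2); WM=-3
i=1 t=5 v=2: → [5,7),[4,6); WM=2; [0,2) fires=1
i=2 t=6 v=1: → [6,8),[5,7); WM=3
i=3 t=2 v=5: → [2,4),[1,3); WM=3; [1,3) fires=1
i=4 t=1 v=7: DROP (t<3-1); WM=3
i=5 t=6 v=6: → [6,8),[5,7); WM=3
i=6 t=6 v=8: → [6,8),[5,7); WM=3
i=7 t=8 v=3: → [8,10),[7,9); WM=5; [2,4) fires=1

4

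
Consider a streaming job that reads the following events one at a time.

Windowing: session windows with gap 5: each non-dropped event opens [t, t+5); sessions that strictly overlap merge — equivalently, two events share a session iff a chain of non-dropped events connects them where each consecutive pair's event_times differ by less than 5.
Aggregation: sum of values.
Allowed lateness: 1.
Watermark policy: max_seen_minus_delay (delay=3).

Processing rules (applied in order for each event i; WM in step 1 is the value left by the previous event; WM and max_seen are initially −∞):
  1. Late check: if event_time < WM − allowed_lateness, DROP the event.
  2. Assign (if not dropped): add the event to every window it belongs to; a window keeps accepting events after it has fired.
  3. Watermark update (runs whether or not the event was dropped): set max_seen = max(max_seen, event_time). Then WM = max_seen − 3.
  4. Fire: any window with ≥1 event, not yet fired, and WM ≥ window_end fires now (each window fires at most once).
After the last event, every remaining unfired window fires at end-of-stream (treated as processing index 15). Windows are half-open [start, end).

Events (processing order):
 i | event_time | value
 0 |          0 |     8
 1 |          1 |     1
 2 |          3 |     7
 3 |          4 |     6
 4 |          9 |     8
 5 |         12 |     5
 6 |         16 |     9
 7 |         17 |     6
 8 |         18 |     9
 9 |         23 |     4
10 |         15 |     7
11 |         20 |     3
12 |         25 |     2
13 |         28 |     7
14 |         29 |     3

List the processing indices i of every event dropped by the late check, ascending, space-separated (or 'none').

10

i=0 t=0 v=8: → [0,5); WM=-3
i=1 t=1 v=1: → [0,6); WM=-2
i=2 t=3 v=7: → [0,8); WM=0
i=3 t=4 v=6: → [0,9); WM=1
i=4 t=9 v=8: → [9,14); WM=6
i=5 t=12 v=5: → [9,17); WM=9
i=6 t=16 v=9: → [9,21); WM=13
i=7 t=17 v=6: → [9,22); WM=14
i=8 t=18 v=9: → [9,23); WM=15
i=9 t=23 v=4: → [23,28); WM=20
i=10 t=15 v=7: DROP (t<20-1); WM=20
i=11 t=20 v=3: → [9,28); WM=20
i=12 t=25 v=2: → [9,30); WM=22
i=13 t=28 v=7: → [9,33); WM=25
i=14 t=29 v=3: → [9,34); WM=26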